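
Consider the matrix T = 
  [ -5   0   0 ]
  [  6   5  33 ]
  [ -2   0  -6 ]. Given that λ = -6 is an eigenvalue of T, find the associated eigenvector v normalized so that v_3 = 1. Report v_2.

-3

T + 6I = [[1, 0, 0], [6, 11, 33], [-2, 0, 0]].
Solving (T + 6I)v = 0 gives the eigenspace spanned by (0, -3, 1).
With v_3 = 1, v = (0, -3, 1), so v_2 = -3.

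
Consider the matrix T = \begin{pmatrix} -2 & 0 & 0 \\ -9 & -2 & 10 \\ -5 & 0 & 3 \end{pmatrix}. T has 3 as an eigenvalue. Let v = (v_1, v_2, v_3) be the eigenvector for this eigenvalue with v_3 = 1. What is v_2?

2

T − 3I = [[-5, 0, 0], [-9, -5, 10], [-5, 0, 0]].
Solving (T − 3I)v = 0 gives the eigenspace spanned by (0, 2, 1).
With v_3 = 1, v = (0, 2, 1), so v_2 = 2.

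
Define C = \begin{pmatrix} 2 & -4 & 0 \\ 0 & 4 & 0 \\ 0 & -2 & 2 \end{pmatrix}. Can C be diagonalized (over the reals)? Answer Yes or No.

Yes

Characteristic polynomial: p(λ) = λ^3 - 8λ^2 + 20λ - 16 = (λ - 4)(λ - 2)^2.
λ = 2 has algebraic multiplicity 2; rank(C − 2I) = 1, so geometric multiplicity = 2.
Every eigenvalue has geometric = algebraic multiplicity, so C is diagonalizable.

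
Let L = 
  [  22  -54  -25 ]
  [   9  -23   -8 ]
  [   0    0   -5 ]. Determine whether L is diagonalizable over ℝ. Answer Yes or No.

No

Characteristic polynomial: p(r) = r^3 + 6r^2 - 15r - 100 = (r - 4)(r + 5)^2.
r = -5 has algebraic multiplicity 2; rank(L + 5I) = 2, so geometric multiplicity = 1.
Geometric multiplicity < algebraic multiplicity, so L is not diagonalizable.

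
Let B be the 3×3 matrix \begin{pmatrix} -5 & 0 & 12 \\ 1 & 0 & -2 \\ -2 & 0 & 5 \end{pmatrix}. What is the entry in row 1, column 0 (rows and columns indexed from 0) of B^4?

-1

Characteristic polynomial: μ^3 - μ = μ(μ - 1)(μ + 1), so the eigenvalues are -1, 0, 1.
μ=-1: eigenvector (3, -1, 1).
μ=0: eigenvector (0, 1, 0).
μ=1: eigenvector (2, 0, 1).
P = [[3, 0, 2], [-1, 1, 0], [1, 0, 1]], D = diag(-1, 0, 1), P⁻¹ = [[1, 0, -2], [1, 1, -2], [-1, 0, 3]].
B⁴ = P·diag(1, 0, 1)·P⁻¹ = [[1, 0, 0], [-1, 0, 2], [0, 0, 1]].
The requested entry is -1.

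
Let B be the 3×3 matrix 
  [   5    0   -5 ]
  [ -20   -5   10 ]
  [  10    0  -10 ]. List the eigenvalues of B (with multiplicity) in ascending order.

-5, -5, 0

Characteristic polynomial: p(t) = t^3 + 10t^2 + 25t = t(t + 5)^2.
Roots (with multiplicity): -5, -5, 0.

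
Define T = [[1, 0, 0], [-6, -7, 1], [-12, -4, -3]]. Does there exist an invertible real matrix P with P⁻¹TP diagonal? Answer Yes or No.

No

Characteristic polynomial: p(μ) = μ^3 + 9μ^2 + 15μ - 25 = (μ - 1)(μ + 5)^2.
μ = -5 has algebraic multiplicity 2; rank(T + 5I) = 2, so geometric multiplicity = 1.
Geometric multiplicity < algebraic multiplicity, so T is not diagonalizable.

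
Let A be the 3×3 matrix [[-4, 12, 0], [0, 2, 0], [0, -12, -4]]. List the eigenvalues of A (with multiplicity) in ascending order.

Characteristic polynomial: p(λ) = λ^3 + 6λ^2 - 32 = (λ - 2)(λ + 4)^2.
Roots (with multiplicity): -4, -4, 2.

-4, -4, 2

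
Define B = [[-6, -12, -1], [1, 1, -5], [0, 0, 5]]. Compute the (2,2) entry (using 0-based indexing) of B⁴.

Characteristic polynomial: s^3 - 19s - 30 = (s - 5)(s + 2)(s + 3), so the eigenvalues are -3, -2, 5.
s=-2: eigenvector (-3, 1, 0).
s=-3: eigenvector (4, -1, 0).
s=5: eigenvector (1, -1, 1).
P = [[-3, 4, 1], [1, -1, -1], [0, 0, 1]], D = diag(-2, -3, 5), P⁻¹ = [[1, 4, 3], [1, 3, 2], [0, 0, 1]].
B⁴ = P·diag(16, 81, 625)·P⁻¹ = [[276, 780, 1129], [-65, -179, -739], [0, 0, 625]].
The requested entry is 625.

625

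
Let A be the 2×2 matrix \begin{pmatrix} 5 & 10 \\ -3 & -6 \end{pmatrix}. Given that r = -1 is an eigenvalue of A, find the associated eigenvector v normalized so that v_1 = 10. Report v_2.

-6

A + 1I = [[6, 10], [-3, -5]].
Solving (A + 1I)v = 0 gives the eigenspace spanned by (10, -6).
With v_1 = 10, v = (10, -6), so v_2 = -6.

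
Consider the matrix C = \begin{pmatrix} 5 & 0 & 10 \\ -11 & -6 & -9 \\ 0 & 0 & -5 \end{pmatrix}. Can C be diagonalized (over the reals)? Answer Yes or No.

Characteristic polynomial: p(t) = t^3 + 6t^2 - 25t - 150 = (t - 5)(t + 5)(t + 6).
All 3 eigenvalues are distinct, so C is diagonalizable.

Yes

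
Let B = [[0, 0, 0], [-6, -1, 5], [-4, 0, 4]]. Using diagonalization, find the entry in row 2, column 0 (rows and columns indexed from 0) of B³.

-64

Characteristic polynomial: t^3 - 3t^2 - 4t = t(t - 4)(t + 1), so the eigenvalues are -1, 0, 4.
t=0: eigenvector (1, -1, 1).
t=-1: eigenvector (0, 1, 0).
t=4: eigenvector (0, 1, 1).
P = [[1, 0, 0], [-1, 1, 1], [1, 0, 1]], D = diag(0, -1, 4), P⁻¹ = [[1, 0, 0], [2, 1, -1], [-1, 0, 1]].
B³ = P·diag(0, -1, 64)·P⁻¹ = [[0, 0, 0], [-66, -1, 65], [-64, 0, 64]].
The requested entry is -64.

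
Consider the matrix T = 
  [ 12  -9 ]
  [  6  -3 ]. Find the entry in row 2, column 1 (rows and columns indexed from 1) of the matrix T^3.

Characteristic polynomial: μ^2 - 9μ + 18 = (μ - 6)(μ - 3), so the eigenvalues are 3, 6.
μ=6: eigenvector (-3, -2).
μ=3: eigenvector (1, 1).
P = [[-3, 1], [-2, 1]], D = diag(6, 3), P⁻¹ = [[-1, 1], [-2, 3]].
T³ = P·diag(216, 27)·P⁻¹ = [[594, -567], [378, -351]].
The requested entry is 378.

378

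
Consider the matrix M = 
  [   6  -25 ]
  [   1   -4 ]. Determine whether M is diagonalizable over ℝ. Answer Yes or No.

No

Characteristic polynomial: p(λ) = λ^2 - 2λ + 1 = (λ - 1)^2.
λ = 1 has algebraic multiplicity 2; rank(M − 1I) = 1, so geometric multiplicity = 1.
Geometric multiplicity < algebraic multiplicity, so M is not diagonalizable.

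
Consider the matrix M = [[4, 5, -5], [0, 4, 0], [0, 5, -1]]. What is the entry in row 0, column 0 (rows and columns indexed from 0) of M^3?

64

Characteristic polynomial: μ^3 - 7μ^2 + 8μ + 16 = (μ - 4)^2(μ + 1), so the eigenvalues are -1, 4, 4.
μ=-1: eigenvector (1, 0, 1).
μ=4: eigenvector (-1, 0, 0).
μ=4: eigenvector (0, 1, 1).
P = [[1, -1, 0], [0, 0, 1], [1, 0, 1]], D = diag(-1, 4, 4), P⁻¹ = [[0, -1, 1], [-1, -1, 1], [0, 1, 0]].
M³ = P·diag(-1, 64, 64)·P⁻¹ = [[64, 65, -65], [0, 64, 0], [0, 65, -1]].
The requested entry is 64.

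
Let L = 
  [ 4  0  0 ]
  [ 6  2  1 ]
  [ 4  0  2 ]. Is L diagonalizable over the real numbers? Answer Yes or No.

No

Characteristic polynomial: p(t) = t^3 - 8t^2 + 20t - 16 = (t - 4)(t - 2)^2.
t = 2 has algebraic multiplicity 2; rank(L − 2I) = 2, so geometric multiplicity = 1.
Geometric multiplicity < algebraic multiplicity, so L is not diagonalizable.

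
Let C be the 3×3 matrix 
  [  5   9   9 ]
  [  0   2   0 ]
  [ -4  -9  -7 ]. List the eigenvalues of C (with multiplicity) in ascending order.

-1, -1, 2

Characteristic polynomial: p(s) = s^3 - 3s - 2 = (s - 2)(s + 1)^2.
Roots (with multiplicity): -1, -1, 2.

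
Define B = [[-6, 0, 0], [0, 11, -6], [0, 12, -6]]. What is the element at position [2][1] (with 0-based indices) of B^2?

60

Characteristic polynomial: s^3 + s^2 - 24s + 36 = (s - 3)(s - 2)(s + 6), so the eigenvalues are -6, 2, 3.
s=-6: eigenvector (1, 0, 0).
s=3: eigenvector (0, -3, -4).
s=2: eigenvector (0, -2, -3).
P = [[1, 0, 0], [0, -3, -2], [0, -4, -3]], D = diag(-6, 3, 2), P⁻¹ = [[1, 0, 0], [0, -3, 2], [0, 4, -3]].
B² = P·diag(36, 9, 4)·P⁻¹ = [[36, 0, 0], [0, 49, -30], [0, 60, -36]].
The requested entry is 60.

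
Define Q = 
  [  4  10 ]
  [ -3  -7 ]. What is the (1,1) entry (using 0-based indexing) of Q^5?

Characteristic polynomial: μ^2 + 3μ + 2 = (μ + 1)(μ + 2), so the eigenvalues are -2, -1.
μ=-1: eigenvector (-2, 1).
μ=-2: eigenvector (-5, 3).
P = [[-2, -5], [1, 3]], D = diag(-1, -2), P⁻¹ = [[-3, -5], [1, 2]].
Q⁵ = P·diag(-1, -32)·P⁻¹ = [[154, 310], [-93, -187]].
The requested entry is -187.

-187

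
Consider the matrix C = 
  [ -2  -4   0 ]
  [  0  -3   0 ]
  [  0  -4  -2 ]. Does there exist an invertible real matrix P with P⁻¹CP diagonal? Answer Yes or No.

Characteristic polynomial: p(λ) = λ^3 + 7λ^2 + 16λ + 12 = (λ + 2)^2(λ + 3).
λ = -2 has algebraic multiplicity 2; rank(C + 2I) = 1, so geometric multiplicity = 2.
Every eigenvalue has geometric = algebraic multiplicity, so C is diagonalizable.

Yes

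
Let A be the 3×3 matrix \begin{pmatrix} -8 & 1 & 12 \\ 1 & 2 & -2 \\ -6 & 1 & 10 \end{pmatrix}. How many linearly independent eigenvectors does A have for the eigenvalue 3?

A − 3I = [[-11, 1, 12], [1, -1, -2], [-6, 1, 7]].
This matrix has rank 2, so its null space has dimension 3 − 2 = 1.

1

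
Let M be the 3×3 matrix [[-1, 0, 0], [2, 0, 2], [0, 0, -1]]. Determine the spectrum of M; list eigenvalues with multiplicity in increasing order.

Characteristic polynomial: p(μ) = μ^3 + 2μ^2 + μ = μ(μ + 1)^2.
Roots (with multiplicity): -1, -1, 0.

-1, -1, 0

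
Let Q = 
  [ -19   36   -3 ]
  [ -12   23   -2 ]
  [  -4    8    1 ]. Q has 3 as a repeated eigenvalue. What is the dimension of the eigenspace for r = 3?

1

Q − 3I = [[-22, 36, -3], [-12, 20, -2], [-4, 8, -2]].
This matrix has rank 2, so its null space has dimension 3 − 2 = 1.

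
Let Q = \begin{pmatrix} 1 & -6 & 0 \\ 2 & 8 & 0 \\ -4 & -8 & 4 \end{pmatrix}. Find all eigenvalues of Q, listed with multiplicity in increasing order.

4, 4, 5

Characteristic polynomial: p(t) = t^3 - 13t^2 + 56t - 80 = (t - 5)(t - 4)^2.
Roots (with multiplicity): 4, 4, 5.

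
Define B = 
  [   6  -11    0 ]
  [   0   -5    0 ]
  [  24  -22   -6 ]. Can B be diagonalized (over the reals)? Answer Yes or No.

Yes

Characteristic polynomial: p(s) = s^3 + 5s^2 - 36s - 180 = (s - 6)(s + 5)(s + 6).
All 3 eigenvalues are distinct, so B is diagonalizable.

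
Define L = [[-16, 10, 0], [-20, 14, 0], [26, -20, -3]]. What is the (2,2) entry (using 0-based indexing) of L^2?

Characteristic polynomial: r^3 + 5r^2 - 18r - 72 = (r - 4)(r + 3)(r + 6), so the eigenvalues are -6, -3, 4.
r=4: eigenvector (1, 2, -2).
r=-6: eigenvector (-1, -1, 2).
r=-3: eigenvector (0, 0, 1).
P = [[1, -1, 0], [2, -1, 0], [-2, 2, 1]], D = diag(4, -6, -3), P⁻¹ = [[-1, 1, 0], [-2, 1, 0], [2, 0, 1]].
L² = P·diag(16, 36, 9)·P⁻¹ = [[56, -20, 0], [40, -4, 0], [-94, 40, 9]].
The requested entry is 9.

9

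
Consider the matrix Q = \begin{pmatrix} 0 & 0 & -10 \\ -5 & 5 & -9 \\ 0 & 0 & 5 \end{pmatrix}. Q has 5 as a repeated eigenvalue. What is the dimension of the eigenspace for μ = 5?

1

Q − 5I = [[-5, 0, -10], [-5, 0, -9], [0, 0, 0]].
This matrix has rank 2, so its null space has dimension 3 − 2 = 1.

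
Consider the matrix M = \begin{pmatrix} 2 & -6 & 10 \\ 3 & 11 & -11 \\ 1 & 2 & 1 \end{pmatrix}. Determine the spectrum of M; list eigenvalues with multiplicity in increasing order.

4, 5, 5

Characteristic polynomial: p(λ) = λ^3 - 14λ^2 + 65λ - 100 = (λ - 5)^2(λ - 4).
Roots (with multiplicity): 4, 5, 5.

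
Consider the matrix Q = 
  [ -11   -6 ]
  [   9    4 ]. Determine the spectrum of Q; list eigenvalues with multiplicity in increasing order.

Characteristic polynomial: p(μ) = μ^2 + 7μ + 10 = (μ + 2)(μ + 5).
Roots (with multiplicity): -5, -2.

-5, -2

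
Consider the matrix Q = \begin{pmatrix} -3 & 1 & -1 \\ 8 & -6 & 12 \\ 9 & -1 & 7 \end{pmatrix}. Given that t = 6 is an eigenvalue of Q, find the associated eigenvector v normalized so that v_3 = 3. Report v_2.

Q − 6I = [[-9, 1, -1], [8, -12, 12], [9, -1, 1]].
Solving (Q − 6I)v = 0 gives the eigenspace spanned by (0, 3, 3).
With v_3 = 3, v = (0, 3, 3), so v_2 = 3.

3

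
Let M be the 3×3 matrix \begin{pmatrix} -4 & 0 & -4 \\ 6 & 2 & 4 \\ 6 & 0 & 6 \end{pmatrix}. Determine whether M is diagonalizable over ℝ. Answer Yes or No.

Characteristic polynomial: p(r) = r^3 - 4r^2 + 4r = r(r - 2)^2.
r = 2 has algebraic multiplicity 2; rank(M − 2I) = 1, so geometric multiplicity = 2.
Every eigenvalue has geometric = algebraic multiplicity, so M is diagonalizable.

Yes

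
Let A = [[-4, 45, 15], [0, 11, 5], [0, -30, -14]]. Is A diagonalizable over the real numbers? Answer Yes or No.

Characteristic polynomial: p(r) = r^3 + 7r^2 + 8r - 16 = (r - 1)(r + 4)^2.
r = -4 has algebraic multiplicity 2; rank(A + 4I) = 1, so geometric multiplicity = 2.
Every eigenvalue has geometric = algebraic multiplicity, so A is diagonalizable.

Yes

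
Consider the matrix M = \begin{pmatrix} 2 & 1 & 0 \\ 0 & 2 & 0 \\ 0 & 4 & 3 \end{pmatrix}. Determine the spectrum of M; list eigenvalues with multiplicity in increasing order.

2, 2, 3

Characteristic polynomial: p(μ) = μ^3 - 7μ^2 + 16μ - 12 = (μ - 3)(μ - 2)^2.
Roots (with multiplicity): 2, 2, 3.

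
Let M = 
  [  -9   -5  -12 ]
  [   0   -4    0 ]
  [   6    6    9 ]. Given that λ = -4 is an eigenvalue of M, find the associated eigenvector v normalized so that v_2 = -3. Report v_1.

M + 4I = [[-5, -5, -12], [0, 0, 0], [6, 6, 13]].
Solving (M + 4I)v = 0 gives the eigenspace spanned by (3, -3, 0).
With v_2 = -3, v = (3, -3, 0), so v_1 = 3.

3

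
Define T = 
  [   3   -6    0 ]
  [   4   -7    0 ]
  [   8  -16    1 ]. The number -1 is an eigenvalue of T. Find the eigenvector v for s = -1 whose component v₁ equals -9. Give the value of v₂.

-6

T + 1I = [[4, -6, 0], [4, -6, 0], [8, -16, 2]].
Solving (T + 1I)v = 0 gives the eigenspace spanned by (-9, -6, -12).
With v₁ = -9, v = (-9, -6, -12), so v₂ = -6.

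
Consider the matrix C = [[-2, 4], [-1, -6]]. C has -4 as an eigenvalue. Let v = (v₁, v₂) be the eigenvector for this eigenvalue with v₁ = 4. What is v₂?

-2

C + 4I = [[2, 4], [-1, -2]].
Solving (C + 4I)v = 0 gives the eigenspace spanned by (4, -2).
With v₁ = 4, v = (4, -2), so v₂ = -2.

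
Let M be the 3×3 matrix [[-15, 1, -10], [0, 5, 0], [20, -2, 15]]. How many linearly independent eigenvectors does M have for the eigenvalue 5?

1

M − 5I = [[-20, 1, -10], [0, 0, 0], [20, -2, 10]].
This matrix has rank 2, so its null space has dimension 3 − 2 = 1.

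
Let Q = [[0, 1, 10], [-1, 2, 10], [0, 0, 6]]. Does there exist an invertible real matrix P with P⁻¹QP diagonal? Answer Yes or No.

Characteristic polynomial: p(μ) = μ^3 - 8μ^2 + 13μ - 6 = (μ - 6)(μ - 1)^2.
μ = 1 has algebraic multiplicity 2; rank(Q − 1I) = 2, so geometric multiplicity = 1.
Geometric multiplicity < algebraic multiplicity, so Q is not diagonalizable.

No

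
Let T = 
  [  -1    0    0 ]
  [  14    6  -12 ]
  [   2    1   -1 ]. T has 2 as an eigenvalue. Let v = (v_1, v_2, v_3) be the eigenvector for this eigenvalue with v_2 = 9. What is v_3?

3

T − 2I = [[-3, 0, 0], [14, 4, -12], [2, 1, -3]].
Solving (T − 2I)v = 0 gives the eigenspace spanned by (0, 9, 3).
With v_2 = 9, v = (0, 9, 3), so v_3 = 3.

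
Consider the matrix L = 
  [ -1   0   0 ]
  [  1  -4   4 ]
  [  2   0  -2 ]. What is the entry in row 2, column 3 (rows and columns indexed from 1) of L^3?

112

Characteristic polynomial: λ^3 + 7λ^2 + 14λ + 8 = (λ + 1)(λ + 2)(λ + 4), so the eigenvalues are -4, -2, -1.
λ=-1: eigenvector (1, 3, 2).
λ=-4: eigenvector (0, 1, 0).
λ=-2: eigenvector (0, 2, 1).
P = [[1, 0, 0], [3, 1, 2], [2, 0, 1]], D = diag(-1, -4, -2), P⁻¹ = [[1, 0, 0], [1, 1, -2], [-2, 0, 1]].
L³ = P·diag(-1, -64, -8)·P⁻¹ = [[-1, 0, 0], [-35, -64, 112], [14, 0, -8]].
The requested entry is 112.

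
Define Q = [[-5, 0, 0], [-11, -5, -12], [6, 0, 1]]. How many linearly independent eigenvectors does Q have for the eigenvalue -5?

Q + 5I = [[0, 0, 0], [-11, 0, -12], [6, 0, 6]].
This matrix has rank 2, so its null space has dimension 3 − 2 = 1.

1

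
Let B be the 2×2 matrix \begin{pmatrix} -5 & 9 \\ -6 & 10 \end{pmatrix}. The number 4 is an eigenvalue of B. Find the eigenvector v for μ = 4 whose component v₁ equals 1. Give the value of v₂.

1

B − 4I = [[-9, 9], [-6, 6]].
Solving (B − 4I)v = 0 gives the eigenspace spanned by (1, 1).
With v₁ = 1, v = (1, 1), so v₂ = 1.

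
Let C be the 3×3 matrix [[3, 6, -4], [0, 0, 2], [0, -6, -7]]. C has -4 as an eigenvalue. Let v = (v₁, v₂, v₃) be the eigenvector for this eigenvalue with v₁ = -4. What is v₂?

2

C + 4I = [[7, 6, -4], [0, 4, 2], [0, -6, -3]].
Solving (C + 4I)v = 0 gives the eigenspace spanned by (-4, 2, -4).
With v₁ = -4, v = (-4, 2, -4), so v₂ = 2.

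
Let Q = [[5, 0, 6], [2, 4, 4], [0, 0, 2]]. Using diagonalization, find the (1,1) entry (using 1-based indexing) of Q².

25

Characteristic polynomial: r^3 - 11r^2 + 38r - 40 = (r - 5)(r - 4)(r - 2), so the eigenvalues are 2, 4, 5.
r=5: eigenvector (1, 2, 0).
r=4: eigenvector (0, 1, 0).
r=2: eigenvector (-2, 0, 1).
P = [[1, 0, -2], [2, 1, 0], [0, 0, 1]], D = diag(5, 4, 2), P⁻¹ = [[1, 0, 2], [-2, 1, -4], [0, 0, 1]].
Q² = P·diag(25, 16, 4)·P⁻¹ = [[25, 0, 42], [18, 16, 36], [0, 0, 4]].
The requested entry is 25.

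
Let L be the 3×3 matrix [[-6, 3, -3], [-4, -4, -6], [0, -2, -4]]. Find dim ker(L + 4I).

L + 4I = [[-2, 3, -3], [-4, 0, -6], [0, -2, 0]].
This matrix has rank 2, so its null space has dimension 3 − 2 = 1.

1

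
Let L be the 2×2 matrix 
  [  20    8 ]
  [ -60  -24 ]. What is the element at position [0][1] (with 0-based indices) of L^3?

128

Characteristic polynomial: t^2 + 4t = t(t + 4), so the eigenvalues are -4, 0.
t=-4: eigenvector (1, -3).
t=0: eigenvector (2, -5).
P = [[1, 2], [-3, -5]], D = diag(-4, 0), P⁻¹ = [[-5, -2], [3, 1]].
L³ = P·diag(-64, 0)·P⁻¹ = [[320, 128], [-960, -384]].
The requested entry is 128.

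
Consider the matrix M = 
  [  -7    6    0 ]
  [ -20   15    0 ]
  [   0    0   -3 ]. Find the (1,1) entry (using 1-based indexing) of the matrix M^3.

Characteristic polynomial: s^3 - 5s^2 - 9s + 45 = (s - 5)(s - 3)(s + 3), so the eigenvalues are -3, 3, 5.
s=3: eigenvector (3, 5, 0).
s=5: eigenvector (1, 2, 0).
s=-3: eigenvector (0, 0, 1).
P = [[3, 1, 0], [5, 2, 0], [0, 0, 1]], D = diag(3, 5, -3), P⁻¹ = [[2, -1, 0], [-5, 3, 0], [0, 0, 1]].
M³ = P·diag(27, 125, -27)·P⁻¹ = [[-463, 294, 0], [-980, 615, 0], [0, 0, -27]].
The requested entry is -463.

-463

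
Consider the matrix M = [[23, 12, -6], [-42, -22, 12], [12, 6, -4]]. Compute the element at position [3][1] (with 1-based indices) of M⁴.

-480

Characteristic polynomial: λ^3 + 3λ^2 - 6λ - 8 = (λ - 2)(λ + 1)(λ + 4), so the eigenvalues are -4, -1, 2.
λ=-1: eigenvector (1, -2, 0).
λ=2: eigenvector (2, -3, 1).
λ=-4: eigenvector (2, -4, 1).
P = [[1, 2, 2], [-2, -3, -4], [0, 1, 1]], D = diag(-1, 2, -4), P⁻¹ = [[1, 0, -2], [2, 1, 0], [-2, -1, 1]].
M⁴ = P·diag(1, 16, 256)·P⁻¹ = [[-959, -480, 510], [1950, 976, -1020], [-480, -240, 256]].
The requested entry is -480.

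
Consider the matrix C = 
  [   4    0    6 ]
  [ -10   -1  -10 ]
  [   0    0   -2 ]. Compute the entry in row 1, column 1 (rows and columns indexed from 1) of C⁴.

Characteristic polynomial: s^3 - s^2 - 10s - 8 = (s - 4)(s + 1)(s + 2), so the eigenvalues are -2, -1, 4.
s=-2: eigenvector (1, 0, -1).
s=-1: eigenvector (0, 1, 0).
s=4: eigenvector (1, -2, 0).
P = [[1, 0, 1], [0, 1, -2], [-1, 0, 0]], D = diag(-2, -1, 4), P⁻¹ = [[0, 0, -1], [2, 1, 2], [1, 0, 1]].
C⁴ = P·diag(16, 1, 256)·P⁻¹ = [[256, 0, 240], [-510, 1, -510], [0, 0, 16]].
The requested entry is 256.

256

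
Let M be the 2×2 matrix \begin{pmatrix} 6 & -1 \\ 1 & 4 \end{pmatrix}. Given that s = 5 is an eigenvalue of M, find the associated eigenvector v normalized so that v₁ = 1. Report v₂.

M − 5I = [[1, -1], [1, -1]].
Solving (M − 5I)v = 0 gives the eigenspace spanned by (1, 1).
With v₁ = 1, v = (1, 1), so v₂ = 1.

1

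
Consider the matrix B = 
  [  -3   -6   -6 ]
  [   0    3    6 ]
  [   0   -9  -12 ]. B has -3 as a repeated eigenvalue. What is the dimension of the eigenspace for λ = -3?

B + 3I = [[0, -6, -6], [0, 6, 6], [0, -9, -9]].
This matrix has rank 1, so its null space has dimension 3 − 1 = 2.

2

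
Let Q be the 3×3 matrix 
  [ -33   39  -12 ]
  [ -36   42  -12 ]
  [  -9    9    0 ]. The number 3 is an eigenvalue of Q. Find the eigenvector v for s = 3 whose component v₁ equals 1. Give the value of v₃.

Q − 3I = [[-36, 39, -12], [-36, 39, -12], [-9, 9, -3]].
Solving (Q − 3I)v = 0 gives the eigenspace spanned by (1, 0, -3).
With v₁ = 1, v = (1, 0, -3), so v₃ = -3.

-3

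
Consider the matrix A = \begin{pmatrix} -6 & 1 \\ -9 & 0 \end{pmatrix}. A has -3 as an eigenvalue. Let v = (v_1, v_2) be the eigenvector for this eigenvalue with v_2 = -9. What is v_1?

-3

A + 3I = [[-3, 1], [-9, 3]].
Solving (A + 3I)v = 0 gives the eigenspace spanned by (-3, -9).
With v_2 = -9, v = (-3, -9), so v_1 = -3.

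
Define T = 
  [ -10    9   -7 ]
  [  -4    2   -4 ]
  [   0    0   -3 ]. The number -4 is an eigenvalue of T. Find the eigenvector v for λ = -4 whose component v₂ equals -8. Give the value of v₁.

T + 4I = [[-6, 9, -7], [-4, 6, -4], [0, 0, 1]].
Solving (T + 4I)v = 0 gives the eigenspace spanned by (-12, -8, 0).
With v₂ = -8, v = (-12, -8, 0), so v₁ = -12.

-12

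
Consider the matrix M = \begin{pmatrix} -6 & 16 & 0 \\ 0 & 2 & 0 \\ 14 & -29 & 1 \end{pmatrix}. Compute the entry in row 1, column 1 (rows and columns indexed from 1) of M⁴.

1296

Characteristic polynomial: λ^3 + 3λ^2 - 16λ + 12 = (λ - 2)(λ - 1)(λ + 6), so the eigenvalues are -6, 1, 2.
λ=-6: eigenvector (1, 0, -2).
λ=2: eigenvector (2, 1, -1).
λ=1: eigenvector (0, 0, 1).
P = [[1, 2, 0], [0, 1, 0], [-2, -1, 1]], D = diag(-6, 2, 1), P⁻¹ = [[1, -2, 0], [0, 1, 0], [2, -3, 1]].
M⁴ = P·diag(1296, 16, 1)·P⁻¹ = [[1296, -2560, 0], [0, 16, 0], [-2590, 5165, 1]].
The requested entry is 1296.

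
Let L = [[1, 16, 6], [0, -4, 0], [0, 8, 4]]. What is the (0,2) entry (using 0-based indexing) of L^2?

30

Characteristic polynomial: s^3 - s^2 - 16s + 16 = (s - 4)(s - 1)(s + 4), so the eigenvalues are -4, 1, 4.
s=1: eigenvector (1, 0, 0).
s=4: eigenvector (2, 0, 1).
s=-4: eigenvector (-2, 1, -1).
P = [[1, 2, -2], [0, 0, 1], [0, 1, -1]], D = diag(1, 4, -4), P⁻¹ = [[1, 0, -2], [0, 1, 1], [0, 1, 0]].
L² = P·diag(1, 16, 16)·P⁻¹ = [[1, 0, 30], [0, 16, 0], [0, 0, 16]].
The requested entry is 30.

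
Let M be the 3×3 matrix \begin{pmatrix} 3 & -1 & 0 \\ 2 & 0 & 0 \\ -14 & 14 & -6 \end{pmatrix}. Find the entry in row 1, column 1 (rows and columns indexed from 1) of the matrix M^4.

Characteristic polynomial: μ^3 + 3μ^2 - 16μ + 12 = (μ - 2)(μ - 1)(μ + 6), so the eigenvalues are -6, 1, 2.
μ=1: eigenvector (-1, -2, -2).
μ=-6: eigenvector (0, 0, 1).
μ=2: eigenvector (1, 1, 0).
P = [[-1, 0, 1], [-2, 0, 1], [-2, 1, 0]], D = diag(1, -6, 2), P⁻¹ = [[1, -1, 0], [2, -2, 1], [2, -1, 0]].
M⁴ = P·diag(1, 1296, 16)·P⁻¹ = [[31, -15, 0], [30, -14, 0], [2590, -2590, 1296]].
The requested entry is 31.

31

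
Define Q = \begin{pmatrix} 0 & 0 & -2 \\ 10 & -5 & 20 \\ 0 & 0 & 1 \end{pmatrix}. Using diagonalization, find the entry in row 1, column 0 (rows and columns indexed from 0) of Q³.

Characteristic polynomial: λ^3 + 4λ^2 - 5λ = λ(λ - 1)(λ + 5), so the eigenvalues are -5, 0, 1.
λ=0: eigenvector (1, 2, 0).
λ=1: eigenvector (-2, 0, 1).
λ=-5: eigenvector (0, 1, 0).
P = [[1, -2, 0], [2, 0, 1], [0, 1, 0]], D = diag(0, 1, -5), P⁻¹ = [[1, 0, 2], [0, 0, 1], [-2, 1, -4]].
Q³ = P·diag(0, 1, -125)·P⁻¹ = [[0, 0, -2], [250, -125, 500], [0, 0, 1]].
The requested entry is 250.

250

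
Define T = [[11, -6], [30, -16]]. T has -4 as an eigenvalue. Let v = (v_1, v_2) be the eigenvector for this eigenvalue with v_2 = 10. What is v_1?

4

T + 4I = [[15, -6], [30, -12]].
Solving (T + 4I)v = 0 gives the eigenspace spanned by (4, 10).
With v_2 = 10, v = (4, 10), so v_1 = 4.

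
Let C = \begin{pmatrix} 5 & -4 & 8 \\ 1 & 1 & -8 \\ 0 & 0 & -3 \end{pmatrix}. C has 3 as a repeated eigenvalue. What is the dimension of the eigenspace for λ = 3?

1

C − 3I = [[2, -4, 8], [1, -2, -8], [0, 0, -6]].
This matrix has rank 2, so its null space has dimension 3 − 2 = 1.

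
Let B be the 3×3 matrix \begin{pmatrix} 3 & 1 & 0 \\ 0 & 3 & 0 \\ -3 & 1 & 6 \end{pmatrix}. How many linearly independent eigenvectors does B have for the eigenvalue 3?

1

B − 3I = [[0, 1, 0], [0, 0, 0], [-3, 1, 3]].
This matrix has rank 2, so its null space has dimension 3 − 2 = 1.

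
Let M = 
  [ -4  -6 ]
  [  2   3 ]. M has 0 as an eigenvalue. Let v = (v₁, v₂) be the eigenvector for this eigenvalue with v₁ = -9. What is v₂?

6

M = [[-4, -6], [2, 3]].
Solving (M)v = 0 gives the eigenspace spanned by (-9, 6).
With v₁ = -9, v = (-9, 6), so v₂ = 6.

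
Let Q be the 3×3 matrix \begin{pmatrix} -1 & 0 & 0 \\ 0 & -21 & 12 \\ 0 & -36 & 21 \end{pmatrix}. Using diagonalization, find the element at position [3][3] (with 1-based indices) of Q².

Characteristic polynomial: s^3 + s^2 - 9s - 9 = (s - 3)(s + 1)(s + 3), so the eigenvalues are -3, -1, 3.
s=-1: eigenvector (1, 0, 0).
s=3: eigenvector (0, 1, 2).
s=-3: eigenvector (0, -2, -3).
P = [[1, 0, 0], [0, 1, -2], [0, 2, -3]], D = diag(-1, 3, -3), P⁻¹ = [[1, 0, 0], [0, -3, 2], [0, -2, 1]].
Q² = P·diag(1, 9, 9)·P⁻¹ = [[1, 0, 0], [0, 9, 0], [0, 0, 9]].
The requested entry is 9.

9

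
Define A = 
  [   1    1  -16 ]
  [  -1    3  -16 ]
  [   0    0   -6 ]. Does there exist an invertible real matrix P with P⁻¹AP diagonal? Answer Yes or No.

No

Characteristic polynomial: p(s) = s^3 + 2s^2 - 20s + 24 = (s - 2)^2(s + 6).
s = 2 has algebraic multiplicity 2; rank(A − 2I) = 2, so geometric multiplicity = 1.
Geometric multiplicity < algebraic multiplicity, so A is not diagonalizable.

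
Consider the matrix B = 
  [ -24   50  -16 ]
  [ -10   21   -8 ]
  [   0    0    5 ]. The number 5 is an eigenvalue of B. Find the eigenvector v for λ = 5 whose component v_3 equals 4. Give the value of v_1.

B − 5I = [[-29, 50, -16], [-10, 16, -8], [0, 0, 0]].
Solving (B − 5I)v = 0 gives the eigenspace spanned by (-16, -8, 4).
With v_3 = 4, v = (-16, -8, 4), so v_1 = -16.

-16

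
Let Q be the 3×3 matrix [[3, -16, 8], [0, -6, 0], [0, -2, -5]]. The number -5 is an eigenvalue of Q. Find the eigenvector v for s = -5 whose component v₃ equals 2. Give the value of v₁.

Q + 5I = [[8, -16, 8], [0, -1, 0], [0, -2, 0]].
Solving (Q + 5I)v = 0 gives the eigenspace spanned by (-2, 0, 2).
With v₃ = 2, v = (-2, 0, 2), so v₁ = -2.

-2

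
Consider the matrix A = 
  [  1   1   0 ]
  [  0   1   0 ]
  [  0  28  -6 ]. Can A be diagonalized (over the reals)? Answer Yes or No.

Characteristic polynomial: p(μ) = μ^3 + 4μ^2 - 11μ + 6 = (μ - 1)^2(μ + 6).
μ = 1 has algebraic multiplicity 2; rank(A − 1I) = 2, so geometric multiplicity = 1.
Geometric multiplicity < algebraic multiplicity, so A is not diagonalizable.

No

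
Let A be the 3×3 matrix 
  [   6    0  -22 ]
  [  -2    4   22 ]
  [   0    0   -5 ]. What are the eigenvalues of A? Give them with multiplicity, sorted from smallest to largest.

Characteristic polynomial: p(r) = r^3 - 5r^2 - 26r + 120 = (r - 6)(r - 4)(r + 5).
Roots (with multiplicity): -5, 4, 6.

-5, 4, 6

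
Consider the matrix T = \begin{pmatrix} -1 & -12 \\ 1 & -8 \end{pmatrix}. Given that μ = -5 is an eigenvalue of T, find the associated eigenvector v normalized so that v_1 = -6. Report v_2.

T + 5I = [[4, -12], [1, -3]].
Solving (T + 5I)v = 0 gives the eigenspace spanned by (-6, -2).
With v_1 = -6, v = (-6, -2), so v_2 = -2.

-2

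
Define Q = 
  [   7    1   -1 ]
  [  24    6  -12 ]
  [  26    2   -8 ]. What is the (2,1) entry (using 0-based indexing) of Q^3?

182

Characteristic polynomial: μ^3 - 5μ^2 - 36μ + 180 = (μ - 6)(μ - 5)(μ + 6), so the eigenvalues are -6, 5, 6.
μ=5: eigenvector (-1, 0, -2).
μ=-6: eigenvector (0, -1, -1).
μ=6: eigenvector (1, 1, 2).
P = [[-1, 0, 1], [0, -1, 1], [-2, -1, 2]], D = diag(5, -6, 6), P⁻¹ = [[1, 1, -1], [2, 0, -1], [2, 1, -1]].
Q³ = P·diag(125, -216, 216)·P⁻¹ = [[307, 91, -91], [864, 216, -432], [1046, 182, -398]].
The requested entry is 182.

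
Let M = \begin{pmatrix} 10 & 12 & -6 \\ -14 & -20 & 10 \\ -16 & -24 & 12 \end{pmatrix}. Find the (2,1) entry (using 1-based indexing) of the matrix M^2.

-20

Characteristic polynomial: s^3 - 2s^2 - 8s = s(s - 4)(s + 2), so the eigenvalues are -2, 0, 4.
s=-2: eigenvector (1, -3, -4).
s=0: eigenvector (0, 1, 2).
s=4: eigenvector (-1, 1, 1).
P = [[1, 0, -1], [-3, 1, 1], [-4, 2, 1]], D = diag(-2, 0, 4), P⁻¹ = [[-1, -2, 1], [-1, -3, 2], [-2, -2, 1]].
M² = P·diag(4, 0, 16)·P⁻¹ = [[28, 24, -12], [-20, -8, 4], [-16, 0, 0]].
The requested entry is -20.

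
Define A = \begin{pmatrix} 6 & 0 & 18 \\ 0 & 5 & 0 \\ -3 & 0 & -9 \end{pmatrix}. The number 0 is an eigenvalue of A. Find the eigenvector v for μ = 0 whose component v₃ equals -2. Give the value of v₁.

6

A = [[6, 0, 18], [0, 5, 0], [-3, 0, -9]].
Solving (A)v = 0 gives the eigenspace spanned by (6, 0, -2).
With v₃ = -2, v = (6, 0, -2), so v₁ = 6.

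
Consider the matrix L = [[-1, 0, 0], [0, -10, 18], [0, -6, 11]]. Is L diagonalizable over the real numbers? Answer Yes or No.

Yes

Characteristic polynomial: p(λ) = λ^3 - 3λ - 2 = (λ - 2)(λ + 1)^2.
λ = -1 has algebraic multiplicity 2; rank(L + 1I) = 1, so geometric multiplicity = 2.
Every eigenvalue has geometric = algebraic multiplicity, so L is diagonalizable.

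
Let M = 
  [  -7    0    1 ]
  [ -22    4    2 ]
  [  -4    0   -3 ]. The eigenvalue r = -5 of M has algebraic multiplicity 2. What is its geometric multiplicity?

M + 5I = [[-2, 0, 1], [-22, 9, 2], [-4, 0, 2]].
This matrix has rank 2, so its null space has dimension 3 − 2 = 1.

1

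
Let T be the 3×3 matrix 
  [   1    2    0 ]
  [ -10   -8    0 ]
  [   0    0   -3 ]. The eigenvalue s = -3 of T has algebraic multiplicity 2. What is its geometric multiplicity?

T + 3I = [[4, 2, 0], [-10, -5, 0], [0, 0, 0]].
This matrix has rank 1, so its null space has dimension 3 − 1 = 2.

2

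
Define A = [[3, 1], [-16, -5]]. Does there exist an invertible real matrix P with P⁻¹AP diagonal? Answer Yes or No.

Characteristic polynomial: p(μ) = μ^2 + 2μ + 1 = (μ + 1)^2.
μ = -1 has algebraic multiplicity 2; rank(A + 1I) = 1, so geometric multiplicity = 1.
Geometric multiplicity < algebraic multiplicity, so A is not diagonalizable.

No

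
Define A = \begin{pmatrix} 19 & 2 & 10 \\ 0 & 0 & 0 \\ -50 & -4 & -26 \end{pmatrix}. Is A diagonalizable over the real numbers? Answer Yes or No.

Characteristic polynomial: p(t) = t^3 + 7t^2 + 6t = t(t + 1)(t + 6).
All 3 eigenvalues are distinct, so A is diagonalizable.

Yes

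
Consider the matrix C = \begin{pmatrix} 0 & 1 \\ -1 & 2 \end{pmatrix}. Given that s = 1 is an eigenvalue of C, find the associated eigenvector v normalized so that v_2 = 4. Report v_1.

C − 1I = [[-1, 1], [-1, 1]].
Solving (C − 1I)v = 0 gives the eigenspace spanned by (4, 4).
With v_2 = 4, v = (4, 4), so v_1 = 4.

4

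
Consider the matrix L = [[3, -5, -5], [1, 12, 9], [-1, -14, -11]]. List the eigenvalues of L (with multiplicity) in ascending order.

Characteristic polynomial: p(t) = t^3 - 4t^2 - 3t + 18 = (t - 3)^2(t + 2).
Roots (with multiplicity): -2, 3, 3.

-2, 3, 3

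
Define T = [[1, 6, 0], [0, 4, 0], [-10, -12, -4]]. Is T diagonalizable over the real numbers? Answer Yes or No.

Characteristic polynomial: p(μ) = μ^3 - μ^2 - 16μ + 16 = (μ - 4)(μ - 1)(μ + 4).
All 3 eigenvalues are distinct, so T is diagonalizable.

Yes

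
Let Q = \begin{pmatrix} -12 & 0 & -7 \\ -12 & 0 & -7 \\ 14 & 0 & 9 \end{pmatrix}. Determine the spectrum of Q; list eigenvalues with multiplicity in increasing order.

Characteristic polynomial: p(t) = t^3 + 3t^2 - 10t = t(t - 2)(t + 5).
Roots (with multiplicity): -5, 0, 2.

-5, 0, 2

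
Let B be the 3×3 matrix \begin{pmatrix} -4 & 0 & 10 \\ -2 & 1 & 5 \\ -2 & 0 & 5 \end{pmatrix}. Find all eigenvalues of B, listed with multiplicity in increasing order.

Characteristic polynomial: p(s) = s^3 - 2s^2 + s = s(s - 1)^2.
Roots (with multiplicity): 0, 1, 1.

0, 1, 1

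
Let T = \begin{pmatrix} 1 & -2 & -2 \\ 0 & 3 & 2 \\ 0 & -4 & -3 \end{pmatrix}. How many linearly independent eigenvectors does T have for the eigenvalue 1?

T − 1I = [[0, -2, -2], [0, 2, 2], [0, -4, -4]].
This matrix has rank 1, so its null space has dimension 3 − 1 = 2.

2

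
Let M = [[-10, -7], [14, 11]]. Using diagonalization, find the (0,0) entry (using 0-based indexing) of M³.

-118

Characteristic polynomial: μ^2 - μ - 12 = (μ - 4)(μ + 3), so the eigenvalues are -3, 4.
μ=4: eigenvector (-1, 2).
μ=-3: eigenvector (-1, 1).
P = [[-1, -1], [2, 1]], D = diag(4, -3), P⁻¹ = [[1, 1], [-2, -1]].
M³ = P·diag(64, -27)·P⁻¹ = [[-118, -91], [182, 155]].
The requested entry is -118.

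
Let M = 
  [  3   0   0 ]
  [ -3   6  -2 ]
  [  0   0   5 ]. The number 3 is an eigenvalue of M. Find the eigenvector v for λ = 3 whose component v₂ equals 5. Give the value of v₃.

0

M − 3I = [[0, 0, 0], [-3, 3, -2], [0, 0, 2]].
Solving (M − 3I)v = 0 gives the eigenspace spanned by (5, 5, 0).
With v₂ = 5, v = (5, 5, 0), so v₃ = 0.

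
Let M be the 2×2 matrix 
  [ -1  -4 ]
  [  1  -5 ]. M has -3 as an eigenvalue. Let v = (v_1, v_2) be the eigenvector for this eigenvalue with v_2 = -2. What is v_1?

M + 3I = [[2, -4], [1, -2]].
Solving (M + 3I)v = 0 gives the eigenspace spanned by (-4, -2).
With v_2 = -2, v = (-4, -2), so v_1 = -4.

-4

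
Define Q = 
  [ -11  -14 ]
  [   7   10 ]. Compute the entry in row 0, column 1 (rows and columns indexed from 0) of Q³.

-182

Characteristic polynomial: r^2 + r - 12 = (r - 3)(r + 4), so the eigenvalues are -4, 3.
r=-4: eigenvector (2, -1).
r=3: eigenvector (-1, 1).
P = [[2, -1], [-1, 1]], D = diag(-4, 3), P⁻¹ = [[1, 1], [1, 2]].
Q³ = P·diag(-64, 27)·P⁻¹ = [[-155, -182], [91, 118]].
The requested entry is -182.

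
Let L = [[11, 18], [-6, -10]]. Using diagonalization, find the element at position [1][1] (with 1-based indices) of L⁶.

253

Characteristic polynomial: λ^2 - λ - 2 = (λ - 2)(λ + 1), so the eigenvalues are -1, 2.
λ=2: eigenvector (-2, 1).
λ=-1: eigenvector (-3, 2).
P = [[-2, -3], [1, 2]], D = diag(2, -1), P⁻¹ = [[-2, -3], [1, 2]].
L⁶ = P·diag(64, 1)·P⁻¹ = [[253, 378], [-126, -188]].
The requested entry is 253.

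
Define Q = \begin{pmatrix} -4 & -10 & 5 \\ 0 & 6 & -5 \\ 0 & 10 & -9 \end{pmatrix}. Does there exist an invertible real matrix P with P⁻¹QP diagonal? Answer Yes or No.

Yes

Characteristic polynomial: p(λ) = λ^3 + 7λ^2 + 8λ - 16 = (λ - 1)(λ + 4)^2.
λ = -4 has algebraic multiplicity 2; rank(Q + 4I) = 1, so geometric multiplicity = 2.
Every eigenvalue has geometric = algebraic multiplicity, so Q is diagonalizable.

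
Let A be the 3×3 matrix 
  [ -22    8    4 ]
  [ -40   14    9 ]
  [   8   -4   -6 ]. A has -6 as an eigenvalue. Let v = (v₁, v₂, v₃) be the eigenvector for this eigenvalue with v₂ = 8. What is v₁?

A + 6I = [[-16, 8, 4], [-40, 20, 9], [8, -4, 0]].
Solving (A + 6I)v = 0 gives the eigenspace spanned by (4, 8, 0).
With v₂ = 8, v = (4, 8, 0), so v₁ = 4.

4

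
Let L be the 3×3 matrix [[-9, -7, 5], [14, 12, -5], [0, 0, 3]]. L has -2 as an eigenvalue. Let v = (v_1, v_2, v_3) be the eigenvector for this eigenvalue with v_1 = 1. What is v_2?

-1

L + 2I = [[-7, -7, 5], [14, 14, -5], [0, 0, 5]].
Solving (L + 2I)v = 0 gives the eigenspace spanned by (1, -1, 0).
With v_1 = 1, v = (1, -1, 0), so v_2 = -1.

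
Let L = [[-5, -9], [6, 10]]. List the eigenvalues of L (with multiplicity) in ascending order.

Characteristic polynomial: p(μ) = μ^2 - 5μ + 4 = (μ - 4)(μ - 1).
Roots (with multiplicity): 1, 4.

1, 4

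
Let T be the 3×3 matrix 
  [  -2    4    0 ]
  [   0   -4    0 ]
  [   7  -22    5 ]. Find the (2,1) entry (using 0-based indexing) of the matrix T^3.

Characteristic polynomial: s^3 + s^2 - 22s - 40 = (s - 5)(s + 2)(s + 4), so the eigenvalues are -4, -2, 5.
s=-2: eigenvector (1, 0, -1).
s=-4: eigenvector (-2, 1, 4).
s=5: eigenvector (0, 0, 1).
P = [[1, -2, 0], [0, 1, 0], [-1, 4, 1]], D = diag(-2, -4, 5), P⁻¹ = [[1, 2, 0], [0, 1, 0], [1, -2, 1]].
T³ = P·diag(-8, -64, 125)·P⁻¹ = [[-8, 112, 0], [0, -64, 0], [133, -490, 125]].
The requested entry is -490.

-490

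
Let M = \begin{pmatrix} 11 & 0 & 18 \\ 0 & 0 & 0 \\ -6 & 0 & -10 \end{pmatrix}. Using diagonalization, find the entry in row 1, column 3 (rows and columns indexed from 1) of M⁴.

90

Characteristic polynomial: μ^3 - μ^2 - 2μ = μ(μ - 2)(μ + 1), so the eigenvalues are -1, 0, 2.
μ=-1: eigenvector (-3, 0, 2).
μ=0: eigenvector (0, 1, 0).
μ=2: eigenvector (-2, 0, 1).
P = [[-3, 0, -2], [0, 1, 0], [2, 0, 1]], D = diag(-1, 0, 2), P⁻¹ = [[1, 0, 2], [0, 1, 0], [-2, 0, -3]].
M⁴ = P·diag(1, 0, 16)·P⁻¹ = [[61, 0, 90], [0, 0, 0], [-30, 0, -44]].
The requested entry is 90.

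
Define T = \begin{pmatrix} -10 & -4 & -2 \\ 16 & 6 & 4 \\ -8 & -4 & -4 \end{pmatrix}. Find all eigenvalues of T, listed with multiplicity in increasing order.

-4, -2, -2

Characteristic polynomial: p(r) = r^3 + 8r^2 + 20r + 16 = (r + 2)^2(r + 4).
Roots (with multiplicity): -4, -2, -2.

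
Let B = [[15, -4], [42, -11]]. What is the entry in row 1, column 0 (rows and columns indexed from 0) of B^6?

Characteristic polynomial: μ^2 - 4μ + 3 = (μ - 3)(μ - 1), so the eigenvalues are 1, 3.
μ=1: eigenvector (2, 7).
μ=3: eigenvector (1, 3).
P = [[2, 1], [7, 3]], D = diag(1, 3), P⁻¹ = [[-3, 1], [7, -2]].
B⁶ = P·diag(1, 729)·P⁻¹ = [[5097, -1456], [15288, -4367]].
The requested entry is 15288.

15288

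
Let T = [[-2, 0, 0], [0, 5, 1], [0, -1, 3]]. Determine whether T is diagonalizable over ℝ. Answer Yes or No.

Characteristic polynomial: p(r) = r^3 - 6r^2 + 32 = (r - 4)^2(r + 2).
r = 4 has algebraic multiplicity 2; rank(T − 4I) = 2, so geometric multiplicity = 1.
Geometric multiplicity < algebraic multiplicity, so T is not diagonalizable.

No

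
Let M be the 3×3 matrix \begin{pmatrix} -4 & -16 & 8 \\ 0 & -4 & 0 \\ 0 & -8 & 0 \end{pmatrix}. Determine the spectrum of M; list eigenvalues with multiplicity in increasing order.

Characteristic polynomial: p(t) = t^3 + 8t^2 + 16t = t(t + 4)^2.
Roots (with multiplicity): -4, -4, 0.

-4, -4, 0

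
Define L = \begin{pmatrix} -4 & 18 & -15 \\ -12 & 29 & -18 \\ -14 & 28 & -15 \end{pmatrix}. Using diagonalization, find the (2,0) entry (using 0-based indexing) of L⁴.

Characteristic polynomial: μ^3 - 10μ^2 + 19μ + 30 = (μ - 6)(μ - 5)(μ + 1), so the eigenvalues are -1, 5, 6.
μ=6: eigenvector (3, 0, -2).
μ=5: eigenvector (2, 1, 0).
μ=-1: eigenvector (1, 1, 1).
P = [[3, 2, 1], [0, 1, 1], [-2, 0, 1]], D = diag(6, 5, -1), P⁻¹ = [[1, -2, 1], [-2, 5, -3], [2, -4, 3]].
L⁴ = P·diag(1296, 625, 1)·P⁻¹ = [[1390, -1530, 141], [-1248, 3121, -1872], [-2590, 5180, -2589]].
The requested entry is -2590.

-2590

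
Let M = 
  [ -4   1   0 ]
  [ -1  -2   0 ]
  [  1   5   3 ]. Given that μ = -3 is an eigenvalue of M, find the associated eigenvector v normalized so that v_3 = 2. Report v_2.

M + 3I = [[-1, 1, 0], [-1, 1, 0], [1, 5, 6]].
Solving (M + 3I)v = 0 gives the eigenspace spanned by (-2, -2, 2).
With v_3 = 2, v = (-2, -2, 2), so v_2 = -2.

-2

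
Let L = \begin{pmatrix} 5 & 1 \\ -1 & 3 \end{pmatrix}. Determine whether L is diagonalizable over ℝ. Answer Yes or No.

Characteristic polynomial: p(r) = r^2 - 8r + 16 = (r - 4)^2.
r = 4 has algebraic multiplicity 2; rank(L − 4I) = 1, so geometric multiplicity = 1.
Geometric multiplicity < algebraic multiplicity, so L is not diagonalizable.

No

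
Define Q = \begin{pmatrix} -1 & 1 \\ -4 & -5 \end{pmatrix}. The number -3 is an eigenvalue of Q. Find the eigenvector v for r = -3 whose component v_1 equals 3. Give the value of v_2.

-6

Q + 3I = [[2, 1], [-4, -2]].
Solving (Q + 3I)v = 0 gives the eigenspace spanned by (3, -6).
With v_1 = 3, v = (3, -6), so v_2 = -6.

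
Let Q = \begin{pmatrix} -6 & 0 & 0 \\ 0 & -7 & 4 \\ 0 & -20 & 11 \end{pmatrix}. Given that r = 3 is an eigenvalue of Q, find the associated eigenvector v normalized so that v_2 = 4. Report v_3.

Q − 3I = [[-9, 0, 0], [0, -10, 4], [0, -20, 8]].
Solving (Q − 3I)v = 0 gives the eigenspace spanned by (0, 4, 10).
With v_2 = 4, v = (0, 4, 10), so v_3 = 10.

10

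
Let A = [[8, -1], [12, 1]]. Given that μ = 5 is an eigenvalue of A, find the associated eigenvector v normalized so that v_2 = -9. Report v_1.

-3

A − 5I = [[3, -1], [12, -4]].
Solving (A − 5I)v = 0 gives the eigenspace spanned by (-3, -9).
With v_2 = -9, v = (-3, -9), so v_1 = -3.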